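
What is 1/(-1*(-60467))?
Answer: 1/60467 ≈ 1.6538e-5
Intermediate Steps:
1/(-1*(-60467)) = 1/60467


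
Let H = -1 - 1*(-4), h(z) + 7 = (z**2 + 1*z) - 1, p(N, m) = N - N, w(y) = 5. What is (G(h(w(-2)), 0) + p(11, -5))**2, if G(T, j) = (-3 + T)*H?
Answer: 3249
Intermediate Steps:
p(N, m) = 0
h(z) = -8 + z + z**2 (h(z) = -7 + ((z**2 + 1*z) - 1) = -7 + ((z**2 + z) - 1) = -7 + ((z + z**2) - 1) = -7 + (-1 + z + z**2) = -8 + z + z**2)
H = 3 (H = -1 + 4 = 3)
G(T, j) = -9 + 3*T (G(T, j) = (-3 + T)*3 = -9 + 3*T)
(G(h(w(-2)), 0) + p(11, -5))**2 = ((-9 + 3*(-8 + 5 + 5**2)) + 0)**2 = ((-9 + 3*(-8 + 5 + 25)) + 0)**2 = ((-9 + 3*22) + 0)**2 = ((-9 + 66) + 0)**2 = (57 + 0)**2 = 57**2 = 3249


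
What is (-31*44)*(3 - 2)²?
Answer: -1364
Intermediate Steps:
(-31*44)*(3 - 2)² = -1364*1² = -1364*1 = -1364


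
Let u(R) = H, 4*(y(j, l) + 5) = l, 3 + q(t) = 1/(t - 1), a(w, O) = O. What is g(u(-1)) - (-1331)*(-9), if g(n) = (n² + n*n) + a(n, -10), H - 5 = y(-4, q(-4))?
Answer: -299693/25 ≈ -11988.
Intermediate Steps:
q(t) = -3 + 1/(-1 + t) (q(t) = -3 + 1/(t - 1) = -3 + 1/(-1 + t))
y(j, l) = -5 + l/4
H = -⅘ (H = 5 + (-5 + ((4 - 3*(-4))/(-1 - 4))/4) = 5 + (-5 + ((4 + 12)/(-5))/4) = 5 + (-5 + (-⅕*16)/4) = 5 + (-5 + (¼)*(-16/5)) = 5 + (-5 - ⅘) = 5 - 29/5 = -⅘ ≈ -0.80000)
u(R) = -⅘
g(n) = -10 + 2*n² (g(n) = (n² + n*n) - 10 = (n² + n²) - 10 = 2*n² - 10 = -10 + 2*n²)
g(u(-1)) - (-1331)*(-9) = (-10 + 2*(-⅘)²) - (-1331)*(-9) = (-10 + 2*(16/25)) - 1*11979 = (-10 + 32/25) - 11979 = -218/25 - 11979 = -299693/25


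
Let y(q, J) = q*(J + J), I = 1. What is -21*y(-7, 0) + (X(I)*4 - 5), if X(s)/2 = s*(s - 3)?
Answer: -21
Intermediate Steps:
X(s) = 2*s*(-3 + s) (X(s) = 2*(s*(s - 3)) = 2*(s*(-3 + s)) = 2*s*(-3 + s))
y(q, J) = 2*J*q (y(q, J) = q*(2*J) = 2*J*q)
-21*y(-7, 0) + (X(I)*4 - 5) = -42*0*(-7) + ((2*1*(-3 + 1))*4 - 5) = -21*0 + ((2*1*(-2))*4 - 5) = 0 + (-4*4 - 5) = 0 + (-16 - 5) = 0 - 21 = -21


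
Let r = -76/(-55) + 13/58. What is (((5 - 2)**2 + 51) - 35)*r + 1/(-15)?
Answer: 383587/9570 ≈ 40.082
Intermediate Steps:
r = 5123/3190 (r = -76*(-1/55) + 13*(1/58) = 76/55 + 13/58 = 5123/3190 ≈ 1.6060)
(((5 - 2)**2 + 51) - 35)*r + 1/(-15) = (((5 - 2)**2 + 51) - 35)*(5123/3190) + 1/(-15) = ((3**2 + 51) - 35)*(5123/3190) - 1/15 = ((9 + 51) - 35)*(5123/3190) - 1/15 = (60 - 35)*(5123/3190) - 1/15 = 25*(5123/3190) - 1/15 = 25615/638 - 1/15 = 383587/9570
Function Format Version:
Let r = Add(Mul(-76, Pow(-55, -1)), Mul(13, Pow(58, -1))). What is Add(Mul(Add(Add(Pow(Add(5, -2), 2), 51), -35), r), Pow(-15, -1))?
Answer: Rational(383587, 9570) ≈ 40.082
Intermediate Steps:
r = Rational(5123, 3190) (r = Add(Mul(-76, Rational(-1, 55)), Mul(13, Rational(1, 58))) = Add(Rational(76, 55), Rational(13, 58)) = Rational(5123, 3190) ≈ 1.6060)
Add(Mul(Add(Add(Pow(Add(5, -2), 2), 51), -35), r), Pow(-15, -1)) = Add(Mul(Add(Add(Pow(Add(5, -2), 2), 51), -35), Rational(5123, 3190)), Pow(-15, -1)) = Add(Mul(Add(Add(Pow(3, 2), 51), -35), Rational(5123, 3190)), Rational(-1, 15)) = Add(Mul(Add(Add(9, 51), -35), Rational(5123, 3190)), Rational(-1, 15)) = Add(Mul(Add(60, -35), Rational(5123, 3190)), Rational(-1, 15)) = Add(Mul(25, Rational(5123, 3190)), Rational(-1, 15)) = Add(Rational(25615, 638), Rational(-1, 15)) = Rational(383587, 9570)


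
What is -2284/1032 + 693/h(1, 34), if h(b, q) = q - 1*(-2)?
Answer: 8791/516 ≈ 17.037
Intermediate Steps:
h(b, q) = 2 + q (h(b, q) = q + 2 = 2 + q)
-2284/1032 + 693/h(1, 34) = -2284/1032 + 693/(2 + 34) = -2284*1/1032 + 693/36 = -571/258 + 693*(1/36) = -571/258 + 77/4 = 8791/516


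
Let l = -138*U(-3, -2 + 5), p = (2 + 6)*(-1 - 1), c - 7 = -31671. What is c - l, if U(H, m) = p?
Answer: -33872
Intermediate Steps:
c = -31664 (c = 7 - 31671 = -31664)
p = -16 (p = 8*(-2) = -16)
U(H, m) = -16
l = 2208 (l = -138*(-16) = 2208)
c - l = -31664 - 1*2208 = -31664 - 2208 = -33872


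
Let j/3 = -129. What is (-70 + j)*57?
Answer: -26049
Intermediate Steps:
j = -387 (j = 3*(-129) = -387)
(-70 + j)*57 = (-70 - 387)*57 = -457*57 = -26049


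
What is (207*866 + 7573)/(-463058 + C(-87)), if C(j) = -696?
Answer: -186835/463754 ≈ -0.40288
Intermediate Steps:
(207*866 + 7573)/(-463058 + C(-87)) = (207*866 + 7573)/(-463058 - 696) = (179262 + 7573)/(-463754) = 186835*(-1/463754) = -186835/463754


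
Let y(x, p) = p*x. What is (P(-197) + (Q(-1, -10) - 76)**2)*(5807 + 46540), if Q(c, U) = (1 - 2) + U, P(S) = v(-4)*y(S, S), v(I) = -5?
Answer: -9761459172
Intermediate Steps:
P(S) = -5*S**2 (P(S) = -5*S*S = -5*S**2)
Q(c, U) = -1 + U
(P(-197) + (Q(-1, -10) - 76)**2)*(5807 + 46540) = (-5*(-197)**2 + ((-1 - 10) - 76)**2)*(5807 + 46540) = (-5*38809 + (-11 - 76)**2)*52347 = (-194045 + (-87)**2)*52347 = (-194045 + 7569)*52347 = -186476*52347 = -9761459172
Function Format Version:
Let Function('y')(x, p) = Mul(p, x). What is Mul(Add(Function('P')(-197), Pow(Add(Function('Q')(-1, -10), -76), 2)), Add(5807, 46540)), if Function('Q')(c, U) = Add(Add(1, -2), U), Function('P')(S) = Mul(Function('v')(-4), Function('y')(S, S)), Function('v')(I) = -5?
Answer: -9761459172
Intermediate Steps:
Function('P')(S) = Mul(-5, Pow(S, 2)) (Function('P')(S) = Mul(-5, Mul(S, S)) = Mul(-5, Pow(S, 2)))
Function('Q')(c, U) = Add(-1, U)
Mul(Add(Function('P')(-197), Pow(Add(Function('Q')(-1, -10), -76), 2)), Add(5807, 46540)) = Mul(Add(Mul(-5, Pow(-197, 2)), Pow(Add(Add(-1, -10), -76), 2)), Add(5807, 46540)) = Mul(Add(Mul(-5, 38809), Pow(Add(-11, -76), 2)), 52347) = Mul(Add(-194045, Pow(-87, 2)), 52347) = Mul(Add(-194045, 7569), 52347) = Mul(-186476, 52347) = -9761459172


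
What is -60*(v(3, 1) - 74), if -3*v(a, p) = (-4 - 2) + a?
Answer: 4380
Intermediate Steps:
v(a, p) = 2 - a/3 (v(a, p) = -((-4 - 2) + a)/3 = -(-6 + a)/3 = 2 - a/3)
-60*(v(3, 1) - 74) = -60*((2 - ⅓*3) - 74) = -60*((2 - 1) - 74) = -60*(1 - 74) = -60*(-73) = 4380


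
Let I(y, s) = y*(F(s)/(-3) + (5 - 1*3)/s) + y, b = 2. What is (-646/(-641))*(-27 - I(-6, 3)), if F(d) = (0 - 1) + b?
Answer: -12274/641 ≈ -19.148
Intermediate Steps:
F(d) = 1 (F(d) = (0 - 1) + 2 = -1 + 2 = 1)
I(y, s) = y + y*(-⅓ + 2/s) (I(y, s) = y*(1/(-3) + (5 - 1*3)/s) + y = y*(1*(-⅓) + (5 - 3)/s) + y = y*(-⅓ + 2/s) + y = y + y*(-⅓ + 2/s))
(-646/(-641))*(-27 - I(-6, 3)) = (-646/(-641))*(-27 - 2*(-6)*(3 + 3)/(3*3)) = (-646*(-1/641))*(-27 - 2*(-6)*6/(3*3)) = 646*(-27 - 1*(-8))/641 = 646*(-27 + 8)/641 = (646/641)*(-19) = -12274/641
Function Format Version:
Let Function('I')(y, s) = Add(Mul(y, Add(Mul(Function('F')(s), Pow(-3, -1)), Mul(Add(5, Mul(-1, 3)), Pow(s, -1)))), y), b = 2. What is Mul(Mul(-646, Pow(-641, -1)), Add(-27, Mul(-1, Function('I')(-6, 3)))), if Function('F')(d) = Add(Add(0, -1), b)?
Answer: Rational(-12274, 641) ≈ -19.148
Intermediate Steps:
Function('F')(d) = 1 (Function('F')(d) = Add(Add(0, -1), 2) = Add(-1, 2) = 1)
Function('I')(y, s) = Add(y, Mul(y, Add(Rational(-1, 3), Mul(2, Pow(s, -1))))) (Function('I')(y, s) = Add(Mul(y, Add(Mul(1, Pow(-3, -1)), Mul(Add(5, Mul(-1, 3)), Pow(s, -1)))), y) = Add(Mul(y, Add(Mul(1, Rational(-1, 3)), Mul(Add(5, -3), Pow(s, -1)))), y) = Add(Mul(y, Add(Rational(-1, 3), Mul(2, Pow(s, -1)))), y) = Add(y, Mul(y, Add(Rational(-1, 3), Mul(2, Pow(s, -1))))))
Mul(Mul(-646, Pow(-641, -1)), Add(-27, Mul(-1, Function('I')(-6, 3)))) = Mul(Mul(-646, Pow(-641, -1)), Add(-27, Mul(-1, Mul(Rational(2, 3), -6, Pow(3, -1), Add(3, 3))))) = Mul(Mul(-646, Rational(-1, 641)), Add(-27, Mul(-1, Mul(Rational(2, 3), -6, Rational(1, 3), 6)))) = Mul(Rational(646, 641), Add(-27, Mul(-1, -8))) = Mul(Rational(646, 641), Add(-27, 8)) = Mul(Rational(646, 641), -19) = Rational(-12274, 641)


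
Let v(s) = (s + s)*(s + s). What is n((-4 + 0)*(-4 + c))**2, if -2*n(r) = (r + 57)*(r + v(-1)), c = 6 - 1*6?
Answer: 532900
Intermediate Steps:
c = 0 (c = 6 - 6 = 0)
v(s) = 4*s**2 (v(s) = (2*s)*(2*s) = 4*s**2)
n(r) = -(4 + r)*(57 + r)/2 (n(r) = -(r + 57)*(r + 4*(-1)**2)/2 = -(57 + r)*(r + 4*1)/2 = -(57 + r)*(r + 4)/2 = -(57 + r)*(4 + r)/2 = -(4 + r)*(57 + r)/2)
n((-4 + 0)*(-4 + c))**2 = (-114 - 61*(-4 + 0)*(-4 + 0)/2 - (-4 + 0)**4/2)**2 = (-114 - (-122)*(-4) - (-4*(-4))**2/2)**2 = (-114 - 61/2*16 - 1/2*16**2)**2 = (-114 - 488 - 1/2*256)**2 = (-114 - 488 - 128)**2 = (-730)**2 = 532900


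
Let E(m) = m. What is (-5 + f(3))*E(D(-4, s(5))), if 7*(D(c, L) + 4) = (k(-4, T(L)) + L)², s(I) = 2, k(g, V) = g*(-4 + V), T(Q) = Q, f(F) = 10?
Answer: 360/7 ≈ 51.429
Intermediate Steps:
D(c, L) = -4 + (16 - 3*L)²/7 (D(c, L) = -4 + (-4*(-4 + L) + L)²/7 = -4 + ((16 - 4*L) + L)²/7 = -4 + (16 - 3*L)²/7)
(-5 + f(3))*E(D(-4, s(5))) = (-5 + 10)*(-4 + (16 - 3*2)²/7) = 5*(-4 + (16 - 6)²/7) = 5*(-4 + (⅐)*10²) = 5*(-4 + (⅐)*100) = 5*(-4 + 100/7) = 5*(72/7) = 360/7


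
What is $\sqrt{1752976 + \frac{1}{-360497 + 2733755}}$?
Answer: $\frac{\sqrt{9873380569608235722}}{2373258} \approx 1324.0$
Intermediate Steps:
$\sqrt{1752976 + \frac{1}{-360497 + 2733755}} = \sqrt{1752976 + \frac{1}{2373258}} = \sqrt{\frac{4160264315809}{2373258}} = \frac{\sqrt{9873380569608235722}}{2373258}$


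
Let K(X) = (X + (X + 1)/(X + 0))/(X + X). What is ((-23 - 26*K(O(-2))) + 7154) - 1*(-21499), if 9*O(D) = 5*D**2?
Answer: 11443407/400 ≈ 28609.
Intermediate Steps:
O(D) = 5*D**2/9 (O(D) = (5*D**2)/9 = 5*D**2/9)
K(X) = (X + (1 + X)/X)/(2*X) (K(X) = (X + (1 + X)/X)/((2*X)) = (X + (1 + X)/X)*(1/(2*X)) = (X + (1 + X)/X)/(2*X))
((-23 - 26*K(O(-2))) + 7154) - 1*(-21499) = ((-23 - 13*(1 + (5/9)*(-2)**2 + ((5/9)*(-2)**2)**2)/((5/9)*(-2)**2)**2) + 7154) - 1*(-21499) = ((-23 - 13*(1 + (5/9)*4 + ((5/9)*4)**2)/((5/9)*4)**2) + 7154) + 21499 = ((-23 - 13*(1 + 20/9 + (20/9)**2)/(20/9)**2) + 7154) + 21499 = ((-23 - 13*81*(1 + 20/9 + 400/81)/400) + 7154) + 21499 = ((-23 - 13*81*661/(400*81)) + 7154) + 21499 = ((-23 - 26*661/800) + 7154) + 21499 = ((-23 - 8593/400) + 7154) + 21499 = (-17793/400 + 7154) + 21499 = 2843807/400 + 21499 = 11443407/400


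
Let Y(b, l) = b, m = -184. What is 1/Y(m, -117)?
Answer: -1/184 ≈ -0.0054348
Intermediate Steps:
1/Y(m, -117) = 1/(-184) = -1/184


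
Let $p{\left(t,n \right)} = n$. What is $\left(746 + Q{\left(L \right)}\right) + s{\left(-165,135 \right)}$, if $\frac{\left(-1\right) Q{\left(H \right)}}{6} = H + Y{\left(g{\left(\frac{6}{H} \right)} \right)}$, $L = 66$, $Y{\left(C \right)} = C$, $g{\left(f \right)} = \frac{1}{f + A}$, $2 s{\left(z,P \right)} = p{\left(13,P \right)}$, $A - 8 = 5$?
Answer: $\frac{10009}{24} \approx 417.04$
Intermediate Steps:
$A = 13$ ($A = 8 + 5 = 13$)
$s{\left(z,P \right)} = \frac{P}{2}$
$g{\left(f \right)} = \frac{1}{13 + f}$ ($g{\left(f \right)} = \frac{1}{f + 13} = \frac{1}{13 + f}$)
$Q{\left(H \right)} = - 6 H - \frac{6}{13 + \frac{6}{H}}$ ($Q{\left(H \right)} = - 6 \left(H + \frac{1}{13 + \frac{6}{H}}\right) = - 6 H - \frac{6}{13 + \frac{6}{H}}$)
$\left(746 + Q{\left(L \right)}\right) + s{\left(-165,135 \right)} = \left(746 + 6 \cdot 66 \frac{1}{6 + 13 \cdot 66} \left(-7 - 858\right)\right) + \frac{1}{2} \cdot 135 = \left(746 + 6 \cdot 66 \frac{1}{6 + 858} \left(-7 - 858\right)\right) + \frac{135}{2} = \left(746 + 6 \cdot 66 \cdot \frac{1}{864} \left(-865\right)\right) + \frac{135}{2} = \left(746 - \frac{9515}{24}\right) + \frac{135}{2} = \frac{8389}{24} + \frac{135}{2} = \frac{10009}{24}$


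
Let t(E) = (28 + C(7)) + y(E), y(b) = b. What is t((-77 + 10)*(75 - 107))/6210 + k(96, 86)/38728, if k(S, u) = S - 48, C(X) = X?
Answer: 10585799/30062610 ≈ 0.35213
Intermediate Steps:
k(S, u) = -48 + S
t(E) = 35 + E (t(E) = (28 + 7) + E = 35 + E)
t((-77 + 10)*(75 - 107))/6210 + k(96, 86)/38728 = (35 + (-77 + 10)*(75 - 107))/6210 + (-48 + 96)/38728 = (35 - 67*(-32))*(1/6210) + 48*(1/38728) = (35 + 2144)*(1/6210) + 6/4841 = 2179*(1/6210) + 6/4841 = 2179/6210 + 6/4841 = 10585799/30062610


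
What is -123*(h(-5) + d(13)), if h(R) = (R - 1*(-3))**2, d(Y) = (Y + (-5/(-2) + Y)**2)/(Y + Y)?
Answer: -175767/104 ≈ -1690.1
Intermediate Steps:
d(Y) = (Y + (5/2 + Y)**2)/(2*Y) (d(Y) = (Y + (-5*(-1/2) + Y)**2)/((2*Y)) = (Y + (5/2 + Y)**2)*(1/(2*Y)) = (Y + (5/2 + Y)**2)/(2*Y))
h(R) = (3 + R)**2 (h(R) = (R + 3)**2 = (3 + R)**2)
-123*(h(-5) + d(13)) = -123*((3 - 5)**2 + (1/8)*((5 + 2*13)**2 + 4*13)/13) = -123*((-2)**2 + (1/8)*(1/13)*((5 + 26)**2 + 52)) = -123*(4 + (1/8)*(1/13)*(31**2 + 52)) = -123*(4 + (1/8)*(1/13)*(961 + 52)) = -123*(4 + (1/8)*(1/13)*1013) = -123*(4 + 1013/104) = -123*1429/104 = -175767/104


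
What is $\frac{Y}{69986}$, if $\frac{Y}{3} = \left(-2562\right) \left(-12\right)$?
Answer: $\frac{6588}{4999} \approx 1.3179$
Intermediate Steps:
$Y = 92232$ ($Y = 3 \left(\left(-2562\right) \left(-12\right)\right) = 3 \cdot 30744 = 92232$)
$\frac{Y}{69986} = \frac{92232}{69986} = 92232 \cdot \frac{1}{69986} = \frac{6588}{4999}$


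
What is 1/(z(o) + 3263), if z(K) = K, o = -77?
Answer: 1/3186 ≈ 0.00031387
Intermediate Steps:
1/(z(o) + 3263) = 1/(-77 + 3263) = 1/3186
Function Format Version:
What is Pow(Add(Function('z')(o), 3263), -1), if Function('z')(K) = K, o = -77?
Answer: Rational(1, 3186) ≈ 0.00031387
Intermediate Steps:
Pow(Add(Function('z')(o), 3263), -1) = Pow(Add(-77, 3263), -1) = Pow(3186, -1) = Rational(1, 3186)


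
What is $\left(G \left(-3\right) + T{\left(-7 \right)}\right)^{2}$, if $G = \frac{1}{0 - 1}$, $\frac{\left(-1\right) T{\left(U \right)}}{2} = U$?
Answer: $289$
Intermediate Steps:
$T{\left(U \right)} = - 2 U$
$G = -1$ ($G = \frac{1}{-1} = -1$)
$\left(G \left(-3\right) + T{\left(-7 \right)}\right)^{2} = \left(\left(-1\right) \left(-3\right) - -14\right)^{2} = \left(3 + 14\right)^{2} = 17^{2} = 289$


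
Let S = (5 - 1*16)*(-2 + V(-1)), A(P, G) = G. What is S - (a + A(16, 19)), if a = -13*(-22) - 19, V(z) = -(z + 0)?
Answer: -275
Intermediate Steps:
V(z) = -z
a = 267 (a = 286 - 19 = 267)
S = 11 (S = (5 - 1*16)*(-2 - 1*(-1)) = (5 - 16)*(-2 + 1) = -11*(-1) = 11)
S - (a + A(16, 19)) = 11 - (267 + 19) = 11 - 1*286 = 11 - 286 = -275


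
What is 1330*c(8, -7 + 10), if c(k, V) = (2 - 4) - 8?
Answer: -13300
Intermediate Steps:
c(k, V) = -10 (c(k, V) = -2 - 8 = -10)
1330*c(8, -7 + 10) = 1330*(-10) = -13300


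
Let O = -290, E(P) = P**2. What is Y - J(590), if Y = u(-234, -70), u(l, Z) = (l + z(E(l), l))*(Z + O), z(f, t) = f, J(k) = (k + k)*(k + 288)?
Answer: -20663960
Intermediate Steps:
J(k) = 2*k*(288 + k) (J(k) = (2*k)*(288 + k) = 2*k*(288 + k))
u(l, Z) = (-290 + Z)*(l + l**2) (u(l, Z) = (l + l**2)*(Z - 290) = (l + l**2)*(-290 + Z) = (-290 + Z)*(l + l**2))
Y = -19627920 (Y = -234*(-290 - 70 - 290*(-234) - 70*(-234)) = -234*(-290 - 70 + 67860 + 16380) = -234*83880 = -19627920)
Y - J(590) = -19627920 - 2*590*(288 + 590) = -19627920 - 2*590*878 = -19627920 - 1*1036040 = -19627920 - 1036040 = -20663960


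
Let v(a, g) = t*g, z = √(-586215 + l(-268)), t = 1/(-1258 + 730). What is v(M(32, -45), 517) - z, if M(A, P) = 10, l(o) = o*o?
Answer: -47/48 - I*√514391 ≈ -0.97917 - 717.21*I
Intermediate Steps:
l(o) = o²
t = -1/528 (t = 1/(-528) = -1/528 ≈ -0.0018939)
z = I*√514391 (z = √(-586215 + (-268)²) = √(-586215 + 71824) = √(-514391) = I*√514391 ≈ 717.21*I)
v(a, g) = -g/528
v(M(32, -45), 517) - z = -1/528*517 - I*√514391 = -47/48 - I*√514391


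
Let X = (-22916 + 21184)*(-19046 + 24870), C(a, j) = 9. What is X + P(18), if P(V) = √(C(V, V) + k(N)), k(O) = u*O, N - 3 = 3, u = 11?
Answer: -10087168 + 5*√3 ≈ -1.0087e+7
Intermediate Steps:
N = 6 (N = 3 + 3 = 6)
k(O) = 11*O
X = -10087168 (X = -1732*5824 = -10087168)
P(V) = 5*√3 (P(V) = √(9 + 11*6) = √(9 + 66) = √75 = 5*√3)
X + P(18) = -10087168 + 5*√3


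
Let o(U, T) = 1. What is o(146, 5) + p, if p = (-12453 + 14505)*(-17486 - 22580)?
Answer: -82215431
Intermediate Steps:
p = -82215432 (p = 2052*(-40066) = -82215432)
o(146, 5) + p = 1 - 82215432 = -82215431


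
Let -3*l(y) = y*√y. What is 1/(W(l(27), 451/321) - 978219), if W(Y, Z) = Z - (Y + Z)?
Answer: -108691/106323601086 - √3/35441200362 ≈ -1.0223e-6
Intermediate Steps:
l(y) = -y^(3/2)/3 (l(y) = -y*√y/3 = -y^(3/2)/3)
W(Y, Z) = -Y (W(Y, Z) = Z + (-Y - Z) = -Y)
1/(W(l(27), 451/321) - 978219) = 1/(-(-1)*27^(3/2)/3 - 978219) = 1/(-(-1)*81*√3/3 - 978219) = 1/(-(-27)*√3 - 978219) = 1/(27*√3 - 978219) = 1/(-978219 + 27*√3)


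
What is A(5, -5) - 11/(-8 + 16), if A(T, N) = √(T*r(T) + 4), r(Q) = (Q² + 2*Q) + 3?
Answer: -11/8 + √194 ≈ 12.553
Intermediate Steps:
r(Q) = 3 + Q² + 2*Q
A(T, N) = √(4 + T*(3 + T² + 2*T)) (A(T, N) = √(T*(3 + T² + 2*T) + 4) = √(4 + T*(3 + T² + 2*T)))
A(5, -5) - 11/(-8 + 16) = √(4 + 5*(3 + 5² + 2*5)) - 11/(-8 + 16) = √(4 + 5*(3 + 25 + 10)) - 11/8 = √(4 + 5*38) - 11*⅛ = √(4 + 190) - 11/8 = √194 - 11/8 = -11/8 + √194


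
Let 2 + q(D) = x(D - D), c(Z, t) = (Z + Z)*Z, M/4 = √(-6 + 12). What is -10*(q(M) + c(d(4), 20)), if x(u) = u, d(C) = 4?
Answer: -300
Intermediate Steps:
M = 4*√6 (M = 4*√(-6 + 12) = 4*√6 ≈ 9.7980)
c(Z, t) = 2*Z² (c(Z, t) = (2*Z)*Z = 2*Z²)
q(D) = -2 (q(D) = -2 + (D - D) = -2 + 0 = -2)
-10*(q(M) + c(d(4), 20)) = -10*(-2 + 2*4²) = -10*(-2 + 2*16) = -10*(-2 + 32) = -10*30 = -300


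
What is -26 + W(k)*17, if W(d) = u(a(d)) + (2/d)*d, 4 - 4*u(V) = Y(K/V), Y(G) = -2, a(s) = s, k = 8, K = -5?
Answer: 67/2 ≈ 33.500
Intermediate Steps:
u(V) = 3/2 (u(V) = 1 - ¼*(-2) = 1 + ½ = 3/2)
W(d) = 7/2 (W(d) = 3/2 + (2/d)*d = 3/2 + 2 = 7/2)
-26 + W(k)*17 = -26 + (7/2)*17 = -26 + 119/2 = 67/2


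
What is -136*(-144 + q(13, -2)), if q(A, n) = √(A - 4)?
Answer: 19176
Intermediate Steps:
q(A, n) = √(-4 + A)
-136*(-144 + q(13, -2)) = -136*(-144 + √(-4 + 13)) = -136*(-144 + √9) = -136*(-144 + 3) = -136*(-141) = 19176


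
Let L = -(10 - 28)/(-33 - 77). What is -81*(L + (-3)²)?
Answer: -39366/55 ≈ -715.75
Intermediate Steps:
L = -9/55 (L = -(-18)/(-110) = -(-18)*(-1)/110 = -1*9/55 = -9/55 ≈ -0.16364)
-81*(L + (-3)²) = -81*(-9/55 + (-3)²) = -81*(-9/55 + 9) = -81*486/55 = -39366/55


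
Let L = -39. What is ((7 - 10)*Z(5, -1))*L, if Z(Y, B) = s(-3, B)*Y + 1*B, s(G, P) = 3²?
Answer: 5148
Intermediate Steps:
s(G, P) = 9
Z(Y, B) = B + 9*Y (Z(Y, B) = 9*Y + 1*B = 9*Y + B = B + 9*Y)
((7 - 10)*Z(5, -1))*L = ((7 - 10)*(-1 + 9*5))*(-39) = -3*(-1 + 45)*(-39) = -3*44*(-39) = -132*(-39) = 5148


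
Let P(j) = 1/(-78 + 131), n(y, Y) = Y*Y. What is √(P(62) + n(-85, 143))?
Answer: 3*√6382366/53 ≈ 143.00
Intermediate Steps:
n(y, Y) = Y²
P(j) = 1/53
√(P(62) + n(-85, 143)) = √(1/53 + 143²) = √(1/53 + 20449) = √(1083798/53) = 3*√6382366/53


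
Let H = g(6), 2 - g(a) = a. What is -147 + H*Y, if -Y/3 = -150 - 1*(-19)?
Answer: -1719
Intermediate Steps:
g(a) = 2 - a
H = -4 (H = 2 - 1*6 = 2 - 6 = -4)
Y = 393 (Y = -3*(-150 - 1*(-19)) = -3*(-150 + 19) = -3*(-131) = 393)
-147 + H*Y = -147 - 4*393 = -147 - 1572 = -1719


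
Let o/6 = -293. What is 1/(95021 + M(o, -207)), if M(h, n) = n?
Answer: 1/94814 ≈ 1.0547e-5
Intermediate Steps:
o = -1758 (o = 6*(-293) = -1758)
1/(95021 + M(o, -207)) = 1/(95021 - 207) = 1/94814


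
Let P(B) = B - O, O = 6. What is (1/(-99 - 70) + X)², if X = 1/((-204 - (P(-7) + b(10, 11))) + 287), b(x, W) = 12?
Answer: 7225/201526416 ≈ 3.5851e-5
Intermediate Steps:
P(B) = -6 + B (P(B) = B - 1*6 = B - 6 = -6 + B)
X = 1/84 (X = 1/((-204 - ((-6 - 7) + 12)) + 287) = 1/((-204 - (-13 + 12)) + 287) = 1/((-204 - 1*(-1)) + 287) = 1/((-204 + 1) + 287) = 1/(-203 + 287) = 1/84 ≈ 0.011905)
(1/(-99 - 70) + X)² = (1/(-99 - 70) + 1/84)² = (1/(-169) + 1/84)² = (-1/169 + 1/84)² = (85/14196)² = 7225/201526416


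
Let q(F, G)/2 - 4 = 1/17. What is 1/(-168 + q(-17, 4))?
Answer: -17/2718 ≈ -0.0062546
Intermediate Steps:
q(F, G) = 138/17 (q(F, G) = 8 + 2/17 = 138/17)
1/(-168 + q(-17, 4)) = 1/(-168 + 138/17) = 1/(-2718/17) = -17/2718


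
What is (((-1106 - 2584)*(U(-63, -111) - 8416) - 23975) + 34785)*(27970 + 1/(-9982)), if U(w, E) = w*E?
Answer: 734521422662760/4991 ≈ 1.4717e+11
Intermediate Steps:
U(w, E) = E*w
(((-1106 - 2584)*(U(-63, -111) - 8416) - 23975) + 34785)*(27970 + 1/(-9982)) = (((-1106 - 2584)*(-111*(-63) - 8416) - 23975) + 34785)*(27970 + 1/(-9982)) = ((-3690*(6993 - 8416) - 23975) + 34785)*(27970 - 1/9982) = ((-3690*(-1423) - 23975) + 34785)*(279196539/9982) = ((5250870 - 23975) + 34785)*(279196539/9982) = (5226895 + 34785)*(279196539/9982) = 5261680*(279196539/9982) = 734521422662760/4991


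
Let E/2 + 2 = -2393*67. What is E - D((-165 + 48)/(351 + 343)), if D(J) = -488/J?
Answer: -37856594/117 ≈ -3.2356e+5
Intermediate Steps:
E = -320666 (E = -4 + 2*(-2393*67) = -4 + 2*(-160331) = -4 - 320662 = -320666)
E - D((-165 + 48)/(351 + 343)) = -320666 - (-488)/((-165 + 48)/(351 + 343)) = -320666 - (-488)/((-117/694)) = -320666 - (-488)/((-117*1/694)) = -320666 - (-488)/(-117/694) = -320666 - (-488)*(-694)/117 = -320666 - 1*338672/117 = -320666 - 338672/117 = -37856594/117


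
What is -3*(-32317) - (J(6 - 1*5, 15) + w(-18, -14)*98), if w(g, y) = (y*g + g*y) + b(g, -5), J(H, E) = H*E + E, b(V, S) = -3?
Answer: 47823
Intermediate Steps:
J(H, E) = E + E*H (J(H, E) = E*H + E = E + E*H)
w(g, y) = -3 + 2*g*y (w(g, y) = (y*g + g*y) - 3 = (g*y + g*y) - 3 = 2*g*y - 3 = -3 + 2*g*y)
-3*(-32317) - (J(6 - 1*5, 15) + w(-18, -14)*98) = -3*(-32317) - (15*(1 + (6 - 1*5)) + (-3 + 2*(-18)*(-14))*98) = 96951 - (15*(1 + (6 - 5)) + (-3 + 504)*98) = 96951 - (15*(1 + 1) + 501*98) = 96951 - (15*2 + 49098) = 96951 - (30 + 49098) = 96951 - 1*49128 = 96951 - 49128 = 47823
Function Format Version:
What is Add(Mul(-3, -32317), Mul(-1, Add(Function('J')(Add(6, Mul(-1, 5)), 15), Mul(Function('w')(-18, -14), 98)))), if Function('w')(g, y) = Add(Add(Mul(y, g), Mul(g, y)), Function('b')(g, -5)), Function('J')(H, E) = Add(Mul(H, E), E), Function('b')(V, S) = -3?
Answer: 47823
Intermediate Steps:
Function('J')(H, E) = Add(E, Mul(E, H)) (Function('J')(H, E) = Add(Mul(E, H), E) = Add(E, Mul(E, H)))
Function('w')(g, y) = Add(-3, Mul(2, g, y)) (Function('w')(g, y) = Add(Add(Mul(y, g), Mul(g, y)), -3) = Add(Add(Mul(g, y), Mul(g, y)), -3) = Add(Mul(2, g, y), -3) = Add(-3, Mul(2, g, y)))
Add(Mul(-3, -32317), Mul(-1, Add(Function('J')(Add(6, Mul(-1, 5)), 15), Mul(Function('w')(-18, -14), 98)))) = Add(Mul(-3, -32317), Mul(-1, Add(Mul(15, Add(1, Add(6, Mul(-1, 5)))), Mul(Add(-3, Mul(2, -18, -14)), 98)))) = Add(96951, Mul(-1, Add(Mul(15, Add(1, Add(6, -5))), Mul(Add(-3, 504), 98)))) = Add(96951, Mul(-1, Add(Mul(15, Add(1, 1)), Mul(501, 98)))) = Add(96951, Mul(-1, Add(Mul(15, 2), 49098))) = Add(96951, Mul(-1, Add(30, 49098))) = Add(96951, Mul(-1, 49128)) = Add(96951, -49128) = 47823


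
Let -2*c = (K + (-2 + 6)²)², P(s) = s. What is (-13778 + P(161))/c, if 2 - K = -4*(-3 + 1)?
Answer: 13617/50 ≈ 272.34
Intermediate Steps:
K = -6 (K = 2 - (-4)*(-3 + 1) = 2 - (-4)*(-2) = 2 - 1*8 = 2 - 8 = -6)
c = -50 (c = -(-6 + (-2 + 6)²)²/2 = -(-6 + 4²)²/2 = -(-6 + 16)²/2 = -½*10² = -½*100 = -50)
(-13778 + P(161))/c = (-13778 + 161)/(-50) = -13617*(-1/50) = 13617/50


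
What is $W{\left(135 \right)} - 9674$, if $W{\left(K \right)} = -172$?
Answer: $-9846$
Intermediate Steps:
$W{\left(135 \right)} - 9674 = -172 - 9674 = -9846$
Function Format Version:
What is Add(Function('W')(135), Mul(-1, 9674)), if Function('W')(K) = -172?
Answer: -9846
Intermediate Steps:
Add(Function('W')(135), Mul(-1, 9674)) = Add(-172, Mul(-1, 9674)) = Add(-172, -9674) = -9846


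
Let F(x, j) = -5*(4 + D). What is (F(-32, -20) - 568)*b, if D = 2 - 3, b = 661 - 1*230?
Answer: -251273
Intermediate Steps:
b = 431 (b = 661 - 230 = 431)
D = -1
F(x, j) = -15 (F(x, j) = -5*(4 - 1) = -5*3 = -15)
(F(-32, -20) - 568)*b = (-15 - 568)*431 = -583*431 = -251273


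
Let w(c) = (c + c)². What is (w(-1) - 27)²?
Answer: 529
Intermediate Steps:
w(c) = 4*c² (w(c) = (2*c)² = 4*c²)
(w(-1) - 27)² = (4*(-1)² - 27)² = (4*1 - 27)² = (4 - 27)² = (-23)² = 529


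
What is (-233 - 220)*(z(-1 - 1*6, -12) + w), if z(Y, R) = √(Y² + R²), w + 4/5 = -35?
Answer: 81087/5 - 453*√193 ≈ 9924.1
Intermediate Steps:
w = -179/5 (w = -⅘ - 35 = -179/5 ≈ -35.800)
z(Y, R) = √(R² + Y²)
(-233 - 220)*(z(-1 - 1*6, -12) + w) = (-233 - 220)*(√((-12)² + (-1 - 1*6)²) - 179/5) = -453*(√(144 + (-1 - 6)²) - 179/5) = -453*(√(144 + (-7)²) - 179/5) = -453*(√(144 + 49) - 179/5) = -453*(√193 - 179/5) = -453*(-179/5 + √193) = 81087/5 - 453*√193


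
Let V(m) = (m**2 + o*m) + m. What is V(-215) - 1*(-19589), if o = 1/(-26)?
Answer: 1705789/26 ≈ 65607.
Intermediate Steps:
o = -1/26 ≈ -0.038462
V(m) = m**2 + 25*m/26 (V(m) = (m**2 - m/26) + m = m**2 + 25*m/26)
V(-215) - 1*(-19589) = (1/26)*(-215)*(25 + 26*(-215)) - 1*(-19589) = (1/26)*(-215)*(25 - 5590) + 19589 = (1/26)*(-215)*(-5565) + 19589 = 1196475/26 + 19589 = 1705789/26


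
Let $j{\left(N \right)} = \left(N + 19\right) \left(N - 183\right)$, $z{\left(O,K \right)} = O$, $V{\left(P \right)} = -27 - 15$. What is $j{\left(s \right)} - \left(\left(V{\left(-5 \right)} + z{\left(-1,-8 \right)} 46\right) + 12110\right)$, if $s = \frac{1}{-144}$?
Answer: $- \frac{321363647}{20736} \approx -15498.0$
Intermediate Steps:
$V{\left(P \right)} = -42$ ($V{\left(P \right)} = -27 - 15 = -42$)
$s = - \frac{1}{144} \approx -0.0069444$
$j{\left(N \right)} = \left(-183 + N\right) \left(19 + N\right)$ ($j{\left(N \right)} = \left(19 + N\right) \left(-183 + N\right) = \left(-183 + N\right) \left(19 + N\right)$)
$j{\left(s \right)} - \left(\left(V{\left(-5 \right)} + z{\left(-1,-8 \right)} 46\right) + 12110\right) = \left(-3477 + \left(- \frac{1}{144}\right)^{2} - - \frac{41}{36}\right) - \left(\left(-42 - 46\right) + 12110\right) = \left(-3477 + \frac{1}{20736} + \frac{41}{36}\right) - \left(\left(-42 - 46\right) + 12110\right) = - \frac{72075455}{20736} - \left(-88 + 12110\right) = - \frac{72075455}{20736} - 12022 = - \frac{321363647}{20736}$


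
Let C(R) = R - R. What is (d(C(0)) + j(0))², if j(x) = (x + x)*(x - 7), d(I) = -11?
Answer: 121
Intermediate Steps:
C(R) = 0
j(x) = 2*x*(-7 + x) (j(x) = (2*x)*(-7 + x) = 2*x*(-7 + x))
(d(C(0)) + j(0))² = (-11 + 2*0*(-7 + 0))² = (-11 + 2*0*(-7))² = (-11 + 0)² = (-11)² = 121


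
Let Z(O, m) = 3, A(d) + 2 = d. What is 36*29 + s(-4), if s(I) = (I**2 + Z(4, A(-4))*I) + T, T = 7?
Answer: 1055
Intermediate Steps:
A(d) = -2 + d
s(I) = 7 + I**2 + 3*I (s(I) = (I**2 + 3*I) + 7 = 7 + I**2 + 3*I)
36*29 + s(-4) = 36*29 + (7 + (-4)**2 + 3*(-4)) = 1044 + (7 + 16 - 12) = 1044 + 11 = 1055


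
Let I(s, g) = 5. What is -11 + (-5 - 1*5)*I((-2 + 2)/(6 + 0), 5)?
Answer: -61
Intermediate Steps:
-11 + (-5 - 1*5)*I((-2 + 2)/(6 + 0), 5) = -11 + (-5 - 1*5)*5 = -11 + (-5 - 5)*5 = -11 - 10*5 = -11 - 50 = -61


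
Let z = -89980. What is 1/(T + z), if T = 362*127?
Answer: -1/44006 ≈ -2.2724e-5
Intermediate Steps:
T = 45974
1/(T + z) = 1/(45974 - 89980) = 1/(-44006) = -1/44006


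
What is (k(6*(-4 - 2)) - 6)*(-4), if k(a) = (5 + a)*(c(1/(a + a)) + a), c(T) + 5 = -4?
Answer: -5556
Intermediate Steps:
c(T) = -9 (c(T) = -5 - 4 = -9)
k(a) = (-9 + a)*(5 + a) (k(a) = (5 + a)*(-9 + a) = (-9 + a)*(5 + a))
(k(6*(-4 - 2)) - 6)*(-4) = ((-45 + (6*(-4 - 2))**2 - 24*(-4 - 2)) - 6)*(-4) = ((-45 + (6*(-6))**2 - 24*(-6)) - 6)*(-4) = ((-45 + (-36)**2 - 4*(-36)) - 6)*(-4) = ((-45 + 1296 + 144) - 6)*(-4) = (1395 - 6)*(-4) = 1389*(-4) = -5556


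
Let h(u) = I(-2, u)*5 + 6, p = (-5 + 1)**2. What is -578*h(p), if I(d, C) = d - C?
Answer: 48552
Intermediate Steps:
p = 16 (p = (-4)**2 = 16)
h(u) = -4 - 5*u (h(u) = (-2 - u)*5 + 6 = (-10 - 5*u) + 6 = -4 - 5*u)
-578*h(p) = -578*(-4 - 5*16) = -578*(-4 - 80) = -578*(-84) = 48552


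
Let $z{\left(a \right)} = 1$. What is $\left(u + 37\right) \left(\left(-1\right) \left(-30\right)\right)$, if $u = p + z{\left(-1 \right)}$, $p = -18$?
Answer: $600$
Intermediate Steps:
$u = -17$ ($u = -18 + 1 = -17$)
$\left(u + 37\right) \left(\left(-1\right) \left(-30\right)\right) = \left(-17 + 37\right) \left(\left(-1\right) \left(-30\right)\right) = 20 \cdot 30 = 600$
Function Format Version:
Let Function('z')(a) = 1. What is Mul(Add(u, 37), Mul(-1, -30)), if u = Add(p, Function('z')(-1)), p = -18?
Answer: 600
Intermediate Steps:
u = -17 (u = Add(-18, 1) = -17)
Mul(Add(u, 37), Mul(-1, -30)) = Mul(Add(-17, 37), Mul(-1, -30)) = Mul(20, 30) = 600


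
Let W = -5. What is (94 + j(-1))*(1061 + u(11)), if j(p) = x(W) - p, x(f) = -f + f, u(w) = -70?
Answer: 94145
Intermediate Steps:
x(f) = 0
j(p) = -p (j(p) = 0 - p = -p)
(94 + j(-1))*(1061 + u(11)) = (94 - 1*(-1))*(1061 - 70) = (94 + 1)*991 = 95*991 = 94145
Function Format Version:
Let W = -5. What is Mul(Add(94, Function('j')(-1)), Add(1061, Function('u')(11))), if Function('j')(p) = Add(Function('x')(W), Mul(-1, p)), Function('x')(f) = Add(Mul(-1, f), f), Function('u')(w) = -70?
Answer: 94145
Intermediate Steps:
Function('x')(f) = 0
Function('j')(p) = Mul(-1, p) (Function('j')(p) = Add(0, Mul(-1, p)) = Mul(-1, p))
Mul(Add(94, Function('j')(-1)), Add(1061, Function('u')(11))) = Mul(Add(94, Mul(-1, -1)), Add(1061, -70)) = Mul(Add(94, 1), 991) = Mul(95, 991) = 94145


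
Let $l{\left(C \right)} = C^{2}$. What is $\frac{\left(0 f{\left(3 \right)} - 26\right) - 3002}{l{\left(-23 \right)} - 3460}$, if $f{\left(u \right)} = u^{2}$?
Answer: $\frac{3028}{2931} \approx 1.0331$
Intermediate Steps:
$\frac{\left(0 f{\left(3 \right)} - 26\right) - 3002}{l{\left(-23 \right)} - 3460} = \frac{\left(0 \cdot 3^{2} - 26\right) - 3002}{\left(-23\right)^{2} - 3460} = \frac{\left(0 \cdot 9 - 26\right) - 3002}{529 - 3460} = \frac{\left(0 - 26\right) - 3002}{-2931} = \left(-26 - 3002\right) \left(- \frac{1}{2931}\right) = \left(-3028\right) \left(- \frac{1}{2931}\right) = \frac{3028}{2931}$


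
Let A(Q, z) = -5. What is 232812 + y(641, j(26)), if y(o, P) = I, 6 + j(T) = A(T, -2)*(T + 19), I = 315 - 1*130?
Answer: 232997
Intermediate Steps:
I = 185 (I = 315 - 130 = 185)
j(T) = -101 - 5*T (j(T) = -6 - 5*(T + 19) = -6 - 5*(19 + T) = -6 + (-95 - 5*T) = -101 - 5*T)
y(o, P) = 185
232812 + y(641, j(26)) = 232812 + 185 = 232997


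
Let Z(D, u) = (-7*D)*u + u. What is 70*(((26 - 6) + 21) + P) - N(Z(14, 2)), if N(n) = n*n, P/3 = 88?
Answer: -16286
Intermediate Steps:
P = 264 (P = 3*88 = 264)
Z(D, u) = u - 7*D*u (Z(D, u) = -7*D*u + u = u - 7*D*u)
N(n) = n²
70*(((26 - 6) + 21) + P) - N(Z(14, 2)) = 70*(((26 - 6) + 21) + 264) - (2*(1 - 7*14))² = 70*((20 + 21) + 264) - (2*(1 - 98))² = 70*(41 + 264) - (2*(-97))² = 70*305 - 1*(-194)² = 21350 - 1*37636 = 21350 - 37636 = -16286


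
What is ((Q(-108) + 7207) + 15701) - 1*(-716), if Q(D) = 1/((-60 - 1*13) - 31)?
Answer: 2456895/104 ≈ 23624.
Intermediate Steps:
Q(D) = -1/104 (Q(D) = 1/((-60 - 13) - 31) = 1/(-73 - 31) = 1/(-104) = -1/104)
((Q(-108) + 7207) + 15701) - 1*(-716) = ((-1/104 + 7207) + 15701) - 1*(-716) = (749527/104 + 15701) + 716 = 2382431/104 + 716 = 2456895/104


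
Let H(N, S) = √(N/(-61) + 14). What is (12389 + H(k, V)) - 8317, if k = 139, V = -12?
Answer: 4072 + √43615/61 ≈ 4075.4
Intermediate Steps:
H(N, S) = √(14 - N/61) (H(N, S) = √(N*(-1/61) + 14) = √(-N/61 + 14) = √(14 - N/61))
(12389 + H(k, V)) - 8317 = (12389 + √(52094 - 61*139)/61) - 8317 = (12389 + √(52094 - 8479)/61) - 8317 = (12389 + √43615/61) - 8317 = 4072 + √43615/61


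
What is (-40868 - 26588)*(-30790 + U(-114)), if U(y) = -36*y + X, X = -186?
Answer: 1812677632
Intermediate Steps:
U(y) = -186 - 36*y (U(y) = -36*y - 186 = -186 - 36*y)
(-40868 - 26588)*(-30790 + U(-114)) = (-40868 - 26588)*(-30790 + (-186 - 36*(-114))) = -67456*(-30790 + (-186 + 4104)) = -67456*(-30790 + 3918) = -67456*(-26872) = 1812677632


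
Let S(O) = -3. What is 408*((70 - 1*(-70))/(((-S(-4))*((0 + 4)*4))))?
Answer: 1190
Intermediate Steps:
408*((70 - 1*(-70))/(((-S(-4))*((0 + 4)*4)))) = 408*((70 - 1*(-70))/(((-1*(-3))*((0 + 4)*4)))) = 408*((70 + 70)/((3*(4*4)))) = 408*(140/((3*16))) = 408*(140/48) = 408*(140*(1/48)) = 408*(35/12) = 1190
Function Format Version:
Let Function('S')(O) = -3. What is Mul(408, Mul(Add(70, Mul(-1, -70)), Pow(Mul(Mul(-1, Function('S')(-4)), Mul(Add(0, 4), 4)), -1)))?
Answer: 1190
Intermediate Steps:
Mul(408, Mul(Add(70, Mul(-1, -70)), Pow(Mul(Mul(-1, Function('S')(-4)), Mul(Add(0, 4), 4)), -1))) = Mul(408, Mul(Add(70, Mul(-1, -70)), Pow(Mul(Mul(-1, -3), Mul(Add(0, 4), 4)), -1))) = Mul(408, Mul(Add(70, 70), Pow(Mul(3, Mul(4, 4)), -1))) = Mul(408, Mul(140, Pow(Mul(3, 16), -1))) = Mul(408, Mul(140, Pow(48, -1))) = Mul(408, Mul(140, Rational(1, 48))) = Mul(408, Rational(35, 12)) = 1190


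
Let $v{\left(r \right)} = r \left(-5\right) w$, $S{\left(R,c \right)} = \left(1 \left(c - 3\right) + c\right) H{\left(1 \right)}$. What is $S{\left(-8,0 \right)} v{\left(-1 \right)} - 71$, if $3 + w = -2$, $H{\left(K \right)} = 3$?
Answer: $154$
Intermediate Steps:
$w = -5$ ($w = -3 - 2 = -5$)
$S{\left(R,c \right)} = -9 + 6 c$ ($S{\left(R,c \right)} = \left(1 \left(c - 3\right) + c\right) 3 = \left(1 \left(-3 + c\right) + c\right) 3 = \left(\left(-3 + c\right) + c\right) 3 = \left(-3 + 2 c\right) 3 = -9 + 6 c$)
$v{\left(r \right)} = 25 r$ ($v{\left(r \right)} = r \left(-5\right) \left(-5\right) = - 5 r \left(-5\right) = 25 r$)
$S{\left(-8,0 \right)} v{\left(-1 \right)} - 71 = \left(-9 + 6 \cdot 0\right) 25 \left(-1\right) - 71 = \left(-9 + 0\right) \left(-25\right) - 71 = \left(-9\right) \left(-25\right) - 71 = 225 - 71 = 154$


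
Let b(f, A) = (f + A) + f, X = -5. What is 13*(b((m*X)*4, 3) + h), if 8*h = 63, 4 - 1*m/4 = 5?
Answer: 17771/8 ≈ 2221.4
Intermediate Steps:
m = -4 (m = 16 - 4*5 = 16 - 20 = -4)
b(f, A) = A + 2*f (b(f, A) = (A + f) + f = A + 2*f)
h = 63/8 (h = (⅛)*63 = 63/8 ≈ 7.8750)
13*(b((m*X)*4, 3) + h) = 13*((3 + 2*(-4*(-5)*4)) + 63/8) = 13*((3 + 2*(20*4)) + 63/8) = 13*((3 + 2*80) + 63/8) = 13*((3 + 160) + 63/8) = 13*(163 + 63/8) = 13*(1367/8) = 17771/8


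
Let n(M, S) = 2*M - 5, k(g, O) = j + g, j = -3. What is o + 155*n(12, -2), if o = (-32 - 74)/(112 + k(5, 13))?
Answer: 167812/57 ≈ 2944.1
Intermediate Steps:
k(g, O) = -3 + g
o = -53/57 (o = (-32 - 74)/(112 + (-3 + 5)) = -106/(112 + 2) = -106/114 = -106*1/114 = -53/57 ≈ -0.92982)
n(M, S) = -5 + 2*M
o + 155*n(12, -2) = -53/57 + 155*(-5 + 2*12) = -53/57 + 155*(-5 + 24) = -53/57 + 155*19 = -53/57 + 2945 = 167812/57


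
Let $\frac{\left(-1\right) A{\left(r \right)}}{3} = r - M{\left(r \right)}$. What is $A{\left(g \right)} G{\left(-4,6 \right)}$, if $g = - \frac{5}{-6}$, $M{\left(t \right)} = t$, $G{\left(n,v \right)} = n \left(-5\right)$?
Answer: $0$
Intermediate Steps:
$G{\left(n,v \right)} = - 5 n$
$g = \frac{5}{6}$ ($g = \left(-5\right) \left(- \frac{1}{6}\right) = \frac{5}{6} \approx 0.83333$)
$A{\left(r \right)} = 0$ ($A{\left(r \right)} = - 3 \left(r - r\right) = \left(-3\right) 0 = 0$)
$A{\left(g \right)} G{\left(-4,6 \right)} = 0 \left(\left(-5\right) \left(-4\right)\right) = 0 \cdot 20 = 0$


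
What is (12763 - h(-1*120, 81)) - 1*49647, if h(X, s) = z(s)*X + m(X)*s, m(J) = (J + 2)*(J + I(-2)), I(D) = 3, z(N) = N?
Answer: -1145450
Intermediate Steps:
m(J) = (2 + J)*(3 + J) (m(J) = (J + 2)*(J + 3) = (2 + J)*(3 + J))
h(X, s) = X*s + s*(6 + X² + 5*X) (h(X, s) = s*X + (6 + X² + 5*X)*s = X*s + s*(6 + X² + 5*X))
(12763 - h(-1*120, 81)) - 1*49647 = (12763 - 81*(6 + (-1*120)² + 6*(-1*120))) - 1*49647 = (12763 - 81*(6 + (-120)² + 6*(-120))) - 49647 = (12763 - 81*(6 + 14400 - 720)) - 49647 = (12763 - 81*13686) - 49647 = (12763 - 1*1108566) - 49647 = (12763 - 1108566) - 49647 = -1095803 - 49647 = -1145450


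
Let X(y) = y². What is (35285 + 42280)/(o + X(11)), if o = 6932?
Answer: 25855/2351 ≈ 10.997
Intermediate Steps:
(35285 + 42280)/(o + X(11)) = (35285 + 42280)/(6932 + 11²) = 77565/(6932 + 121) = 77565/7053 = 77565*(1/7053) = 25855/2351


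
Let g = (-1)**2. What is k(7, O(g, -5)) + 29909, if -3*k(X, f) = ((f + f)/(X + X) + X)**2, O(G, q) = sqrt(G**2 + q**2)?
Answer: 1464732/49 - 2*sqrt(26)/3 ≈ 29889.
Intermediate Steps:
g = 1
k(X, f) = -(X + f/X)**2/3 (k(X, f) = -((f + f)/(X + X) + X)**2/3 = -((2*f)/((2*X)) + X)**2/3 = -((2*f)*(1/(2*X)) + X)**2/3 = -(f/X + X)**2/3 = -(X + f/X)**2/3)
k(7, O(g, -5)) + 29909 = -1/3*(sqrt(1**2 + (-5)**2) + 7**2)**2/7**2 + 29909 = -1/3*1/49*(sqrt(1 + 25) + 49)**2 + 29909 = -1/3*1/49*(sqrt(26) + 49)**2 + 29909 = -1/3*1/49*(49 + sqrt(26))**2 + 29909 = -(49 + sqrt(26))**2/147 + 29909 = 29909 - (49 + sqrt(26))**2/147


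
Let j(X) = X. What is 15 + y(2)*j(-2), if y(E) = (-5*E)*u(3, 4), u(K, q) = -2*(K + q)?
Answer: -265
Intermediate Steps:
u(K, q) = -2*K - 2*q
y(E) = 70*E (y(E) = (-5*E)*(-2*3 - 2*4) = (-5*E)*(-6 - 8) = -5*E*(-14) = 70*E)
15 + y(2)*j(-2) = 15 + (70*2)*(-2) = 15 + 140*(-2) = 15 - 280 = -265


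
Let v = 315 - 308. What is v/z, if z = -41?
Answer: -7/41 ≈ -0.17073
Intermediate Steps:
v = 7
v/z = 7/(-41) = 7*(-1/41) = -7/41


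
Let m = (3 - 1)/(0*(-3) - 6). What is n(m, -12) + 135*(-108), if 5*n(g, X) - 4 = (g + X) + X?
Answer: -218761/15 ≈ -14584.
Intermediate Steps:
m = -1/3 (m = 2/(0 - 6) = 2/(-6) = 2*(-1/6) = -1/3 ≈ -0.33333)
n(g, X) = 4/5 + g/5 + 2*X/5 (n(g, X) = 4/5 + ((g + X) + X)/5 = 4/5 + ((X + g) + X)/5 = 4/5 + (g + 2*X)/5 = 4/5 + (g/5 + 2*X/5) = 4/5 + g/5 + 2*X/5)
n(m, -12) + 135*(-108) = (4/5 + (1/5)*(-1/3) + (2/5)*(-12)) + 135*(-108) = (4/5 - 1/15 - 24/5) - 14580 = -61/15 - 14580 = -218761/15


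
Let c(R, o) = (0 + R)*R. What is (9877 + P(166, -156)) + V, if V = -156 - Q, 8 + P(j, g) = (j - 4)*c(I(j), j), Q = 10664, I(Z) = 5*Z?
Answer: 111600849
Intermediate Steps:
c(R, o) = R² (c(R, o) = R*R = R²)
P(j, g) = -8 + 25*j²*(-4 + j) (P(j, g) = -8 + (j - 4)*(5*j)² = -8 + (-4 + j)*(25*j²) = -8 + 25*j²*(-4 + j))
V = -10820 (V = -156 - 1*10664 = -156 - 10664 = -10820)
(9877 + P(166, -156)) + V = (9877 + (-8 - 100*166² + 25*166³)) - 10820 = (9877 + (-8 - 100*27556 + 25*4574296)) - 10820 = (9877 + (-8 - 2755600 + 114357400)) - 10820 = (9877 + 111601792) - 10820 = 111611669 - 10820 = 111600849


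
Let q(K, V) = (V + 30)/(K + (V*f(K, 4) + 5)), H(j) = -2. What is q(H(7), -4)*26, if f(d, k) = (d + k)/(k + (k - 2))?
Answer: 2028/5 ≈ 405.60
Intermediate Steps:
f(d, k) = (d + k)/(-2 + 2*k) (f(d, k) = (d + k)/(k + (-2 + k)) = (d + k)/(-2 + 2*k))
q(K, V) = (30 + V)/(5 + K + V*(2/3 + K/6)) (q(K, V) = (V + 30)/(K + (V*((K + 4)/(2*(-1 + 4))) + 5)) = (30 + V)/(K + (V*((1/2)*(4 + K)/3) + 5)) = (30 + V)/(K + (V*((1/2)*(1/3)*(4 + K)) + 5)) = (30 + V)/(K + (V*(2/3 + K/6) + 5)) = (30 + V)/(K + (5 + V*(2/3 + K/6))) = (30 + V)/(5 + K + V*(2/3 + K/6)))
q(H(7), -4)*26 = (6*(30 - 4)/(30 + 6*(-2) - 4*(4 - 2)))*26 = (6*26/(30 - 12 - 4*2))*26 = (6*26/(30 - 12 - 8))*26 = (6*26/10)*26 = (6*(1/10)*26)*26 = (78/5)*26 = 2028/5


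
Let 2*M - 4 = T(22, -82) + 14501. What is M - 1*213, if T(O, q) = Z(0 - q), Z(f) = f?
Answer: 14161/2 ≈ 7080.5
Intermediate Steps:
T(O, q) = -q (T(O, q) = 0 - q = -q)
M = 14587/2 (M = 2 + (-1*(-82) + 14501)/2 = 2 + (82 + 14501)/2 = 2 + (½)*14583 = 2 + 14583/2 = 14587/2 ≈ 7293.5)
M - 1*213 = 14587/2 - 1*213 = 14587/2 - 213 = 14161/2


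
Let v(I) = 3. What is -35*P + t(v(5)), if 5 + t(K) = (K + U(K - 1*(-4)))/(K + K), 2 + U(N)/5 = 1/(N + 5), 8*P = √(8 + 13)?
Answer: -439/72 - 35*√21/8 ≈ -26.146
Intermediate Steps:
P = √21/8 (P = √(8 + 13)/8 = √21/8 ≈ 0.57282)
U(N) = -10 + 5/(5 + N) (U(N) = -10 + 5/(N + 5) = -10 + 5/(5 + N))
t(K) = -5 + (K + 5*(-17 - 2*K)/(9 + K))/(2*K) (t(K) = -5 + (K + 5*(-9 - 2*(K - 1*(-4)))/(5 + (K - 1*(-4))))/(K + K) = -5 + (K + 5*(-9 - 2*(K + 4))/(5 + (K + 4)))/((2*K)) = -5 + (K + 5*(-9 - 2*(4 + K))/(5 + (4 + K)))*(1/(2*K)) = -5 + (K + 5*(-9 + (-8 - 2*K))/(9 + K))*(1/(2*K)) = -5 + (K + 5*(-17 - 2*K)/(9 + K))*(1/(2*K)) = -5 + (K + 5*(-17 - 2*K)/(9 + K))/(2*K))
-35*P + t(v(5)) = -35*√21/8 + (½)*(-85 - 91*3 - 9*3²)/(3*(9 + 3)) = -35*√21/8 + (½)*(⅓)*(-85 - 273 - 9*9)/12 = -35*√21/8 + (½)*(⅓)*(1/12)*(-85 - 273 - 81) = -35*√21/8 + (½)*(⅓)*(1/12)*(-439) = -35*√21/8 - 439/72 = -439/72 - 35*√21/8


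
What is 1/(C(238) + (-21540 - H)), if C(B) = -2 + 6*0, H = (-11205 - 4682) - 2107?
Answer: -1/3548 ≈ -0.00028185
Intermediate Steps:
H = -17994 (H = -15887 - 2107 = -17994)
C(B) = -2 (C(B) = -2 + 0 = -2)
1/(C(238) + (-21540 - H)) = 1/(-2 + (-21540 - 1*(-17994))) = 1/(-2 + (-21540 + 17994)) = 1/(-2 - 3546) = 1/(-3548) = -1/3548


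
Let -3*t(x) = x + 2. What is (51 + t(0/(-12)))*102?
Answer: 5134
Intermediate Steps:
t(x) = -2/3 - x/3 (t(x) = -(x + 2)/3 = -(2 + x)/3 = -2/3 - x/3)
(51 + t(0/(-12)))*102 = (51 + (-2/3 - 0/(-12)))*102 = (51 + (-2/3 - 0*(-1)/12))*102 = (51 + (-2/3 - 1/3*0))*102 = (51 + (-2/3 + 0))*102 = (51 - 2/3)*102 = (151/3)*102 = 5134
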